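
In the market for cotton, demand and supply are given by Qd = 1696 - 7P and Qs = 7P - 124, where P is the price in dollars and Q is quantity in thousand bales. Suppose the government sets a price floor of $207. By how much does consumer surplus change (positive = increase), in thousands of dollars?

Setting quantity demanded equal to quantity supplied, 1696 - 7P = 7P - 124, gives P* = 130 and Q* = 786.
Because the floor (207) lies above the market-clearing price, it is binding.
At P = 207: Qd = 1696 - 7·207 = 247 and Qs = 7·207 - 124 = 1325.
Consumer surplus without the control is ½ · (1696/7 - 130) · 786 = 308898/7.
With the floor, consumers buy 247 units at 207, so CS = ½ · (1696/7 - 207) · 247 = 61009/14.
Change in consumer surplus = 61009/14 - 308898/7 = -39770.5.

-39770.5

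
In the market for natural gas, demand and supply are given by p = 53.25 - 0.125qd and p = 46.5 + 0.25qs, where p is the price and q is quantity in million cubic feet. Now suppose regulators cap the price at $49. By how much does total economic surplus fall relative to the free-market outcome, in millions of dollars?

12

Rearranging demand gives qd = 426 - 8p; rearranging supply gives qs = 4p - 186. Setting quantity demanded equal to quantity supplied, 426 - 8p = 4p - 186, gives p* = 51 and q* = 18.
Since 49 < 51, the ceiling is binding.
At p = 49: qd = 426 - 8·49 = 34 and qs = 4·49 - 186 = 10.
Quantity traded falls to 10. At q = 10 the demand price is (426 - 10)/8 = 52 and the supply price is (186 + 10)/4 = 49.
Deadweight loss = ½ · (52 - 49) · (18 - 10) = ½ · 3 · 8 = 12.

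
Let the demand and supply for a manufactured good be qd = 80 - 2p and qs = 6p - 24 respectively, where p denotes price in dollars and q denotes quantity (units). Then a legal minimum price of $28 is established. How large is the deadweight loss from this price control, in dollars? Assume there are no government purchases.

Equilibrium: 80 - 2p = 6p - 24, so 104 = 8p and p* = 13, q* = 54.
Since 28 > 13, the floor is binding.
At p = 28: qd = 80 - 2·28 = 24 and qs = 6·28 - 24 = 144.
Quantity traded falls to 24. At q = 24 the demand price is (80 - 24)/2 = 28 and the supply price is (24 + 24)/6 = 8.
Deadweight loss = ½ · (28 - 8) · (54 - 24) = ½ · 20 · 30 = 300.

300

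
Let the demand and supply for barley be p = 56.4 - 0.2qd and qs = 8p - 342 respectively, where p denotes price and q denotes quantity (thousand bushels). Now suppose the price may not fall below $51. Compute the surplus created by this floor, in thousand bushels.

39

Rearranging demand gives qd = 282 - 5p. Equilibrium: 282 - 5p = 8p - 342, so 624 = 13p and p* = 48, q* = 42.
The floor of 51 is above the equilibrium price 48, so it binds.
At p = 51: qd = 282 - 5·51 = 27 and qs = 8·51 - 342 = 66.
Surplus = qs - qd = 66 - 27 = 39.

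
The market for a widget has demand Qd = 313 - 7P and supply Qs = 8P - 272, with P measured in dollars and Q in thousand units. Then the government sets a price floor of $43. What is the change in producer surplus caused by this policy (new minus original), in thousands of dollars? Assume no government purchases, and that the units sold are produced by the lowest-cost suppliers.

-1

Setting quantity demanded equal to quantity supplied, 313 - 7P = 8P - 272, gives P* = 39 and Q* = 40.
Since 43 > 39, the floor is binding.
At P = 43: Qd = 313 - 7·43 = 12 and Qs = 8·43 - 272 = 72.
Producer surplus without the control is ½ · (39 - 34) · 40 = 100.
With the floor, 12 units are sold at 43. The supply price at Q = 12 is 35.5, so PS = ½ · [(43 - 34) + (43 - 35.5)] · 12 = 99.
Change in producer surplus = 99 - 100 = -1.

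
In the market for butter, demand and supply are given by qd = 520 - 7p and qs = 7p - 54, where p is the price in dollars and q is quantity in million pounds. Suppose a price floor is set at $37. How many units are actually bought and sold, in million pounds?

Setting quantity demanded equal to quantity supplied, 520 - 7p = 7p - 54, gives p* = 41 and q* = 233.
The floor of 37 is below the equilibrium price 41, so it is not binding; the market clears at p* = 41, q* = 233.

233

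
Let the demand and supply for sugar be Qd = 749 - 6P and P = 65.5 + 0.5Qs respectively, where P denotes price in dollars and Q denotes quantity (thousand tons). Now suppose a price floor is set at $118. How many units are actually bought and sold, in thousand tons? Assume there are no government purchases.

Rearranging supply gives Qs = 2P - 131. Equilibrium: 749 - 6P = 2P - 131, so 880 = 8P and P* = 110, Q* = 89.
Because the floor (118) lies above the market-clearing price, it is binding.
At P = 118: Qd = 749 - 6·118 = 41 and Qs = 2·118 - 131 = 105.
The quantity actually transacted is the short side, demand: 41.

41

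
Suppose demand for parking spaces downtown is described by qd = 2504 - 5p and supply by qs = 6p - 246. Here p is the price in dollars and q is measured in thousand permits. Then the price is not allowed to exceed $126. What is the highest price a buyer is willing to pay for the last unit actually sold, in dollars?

Without the control the market clears where 2504 - 5p = 6p - 246, i.e. p* = 250 and q* = 1254.
The ceiling of 126 is below the equilibrium price 250, so it binds.
At p = 126: qd = 2504 - 5·126 = 1874 and qs = 6·126 - 246 = 510.
Only 510 units reach the market. On the demand curve, the marginal buyer's willingness to pay at q = 510 is (2504 - 510)/5 = 398.8.

398.8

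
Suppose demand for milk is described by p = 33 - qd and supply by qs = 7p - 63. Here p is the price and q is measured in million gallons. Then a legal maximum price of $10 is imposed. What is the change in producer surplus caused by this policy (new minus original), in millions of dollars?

Rearranging demand gives qd = 33 - p. Without the control the market clears where 33 - p = 7p - 63, i.e. p* = 12 and q* = 21.
Since 10 < 12, the ceiling is binding.
At p = 10: qd = 33 - 10 = 23 and qs = 7·10 - 63 = 7.
Producer surplus without the control is ½ · (12 - 9) · 21 = 31.5.
With the ceiling, producers sell 7 units at 10, so PS = ½ · (10 - 9) · 7 = 3.5.
Change in producer surplus = 3.5 - 31.5 = -28.

-28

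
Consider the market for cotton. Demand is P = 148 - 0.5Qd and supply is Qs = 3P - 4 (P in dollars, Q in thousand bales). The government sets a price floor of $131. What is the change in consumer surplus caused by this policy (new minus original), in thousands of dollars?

-7455

Rearranging demand gives Qd = 296 - 2P. Equilibrium: 296 - 2P = 3P - 4, so 300 = 5P and P* = 60, Q* = 176.
Since 131 > 60, the floor is binding.
At P = 131: Qd = 296 - 2·131 = 34 and Qs = 3·131 - 4 = 389.
Consumer surplus without the control is ½ · (148 - 60) · 176 = 7744.
With the floor, consumers buy 34 units at 131, so CS = ½ · (148 - 131) · 34 = 289.
Change in consumer surplus = 289 - 7744 = -7455.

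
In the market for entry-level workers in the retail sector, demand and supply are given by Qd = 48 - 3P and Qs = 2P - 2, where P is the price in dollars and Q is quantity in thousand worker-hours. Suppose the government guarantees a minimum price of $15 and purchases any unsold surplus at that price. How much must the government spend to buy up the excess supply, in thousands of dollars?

375

Setting quantity demanded equal to quantity supplied, 48 - 3P = 2P - 2, gives P* = 10 and Q* = 18.
The floor of 15 is above the equilibrium price 10, so it binds.
At P = 15: Qd = 48 - 3·15 = 3 and Qs = 2·15 - 2 = 28.
Surplus = Qs - Qd = 25.
Government expenditure = surplus × support price = 25 × 15 = 375.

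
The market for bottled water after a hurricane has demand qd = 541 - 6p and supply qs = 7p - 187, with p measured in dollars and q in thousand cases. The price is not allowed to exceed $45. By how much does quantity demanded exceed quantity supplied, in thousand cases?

Setting quantity demanded equal to quantity supplied, 541 - 6p = 7p - 187, gives p* = 56 and q* = 205.
Since 45 < 56, the ceiling is binding.
At p = 45: qd = 541 - 6·45 = 271 and qs = 7·45 - 187 = 128.
Shortage = qd - qs = 271 - 128 = 143.

143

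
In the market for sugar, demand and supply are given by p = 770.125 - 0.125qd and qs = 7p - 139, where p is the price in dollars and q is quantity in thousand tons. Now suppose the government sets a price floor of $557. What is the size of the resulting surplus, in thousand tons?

2055

Rearranging demand gives qd = 6161 - 8p. Without the control the market clears where 6161 - 8p = 7p - 139, i.e. p* = 420 and q* = 2801.
Because the floor (557) lies above the market-clearing price, it is binding.
At p = 557: qd = 6161 - 8·557 = 1705 and qs = 7·557 - 139 = 3760.
Surplus = qs - qd = 3760 - 1705 = 2055.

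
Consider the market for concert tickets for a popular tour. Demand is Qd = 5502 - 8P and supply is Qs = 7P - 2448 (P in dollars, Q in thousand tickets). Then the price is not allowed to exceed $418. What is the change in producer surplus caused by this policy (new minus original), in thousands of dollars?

-97440

Without the control the market clears where 5502 - 8P = 7P - 2448, i.e. P* = 530 and Q* = 1262.
Because the ceiling (418) lies below the market-clearing price, it is binding.
At P = 418: Qd = 5502 - 8·418 = 2158 and Qs = 7·418 - 2448 = 478.
Producer surplus without the control is ½ · (530 - 2448/7) · 1262 = 796322/7.
With the ceiling, producers sell 478 units at 418, so PS = ½ · (418 - 2448/7) · 478 = 114242/7.
Change in producer surplus = 114242/7 - 796322/7 = -97440.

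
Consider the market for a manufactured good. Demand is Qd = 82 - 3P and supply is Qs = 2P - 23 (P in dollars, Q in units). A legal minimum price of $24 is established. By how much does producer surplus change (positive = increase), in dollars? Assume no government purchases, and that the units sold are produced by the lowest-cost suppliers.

9.75

Without the control the market clears where 82 - 3P = 2P - 23, i.e. P* = 21 and Q* = 19.
The floor of 24 is above the equilibrium price 21, so it binds.
At P = 24: Qd = 82 - 3·24 = 10 and Qs = 2·24 - 23 = 25.
Producer surplus without the control is ½ · (21 - 11.5) · 19 = 90.25.
With the floor, 10 units are sold at 24. The supply price at Q = 10 is 16.5, so PS = ½ · [(24 - 11.5) + (24 - 16.5)] · 10 = 100.
Change in producer surplus = 100 - 90.25 = 9.75.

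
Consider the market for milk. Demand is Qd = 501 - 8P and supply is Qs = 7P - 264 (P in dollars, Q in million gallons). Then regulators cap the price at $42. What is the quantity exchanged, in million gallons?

Equilibrium: 501 - 8P = 7P - 264, so 765 = 15P and P* = 51, Q* = 93.
Because the ceiling (42) lies below the market-clearing price, it is binding.
At P = 42: Qd = 501 - 8·42 = 165 and Qs = 7·42 - 264 = 30.
The quantity actually transacted is the short side, supply: 30.

30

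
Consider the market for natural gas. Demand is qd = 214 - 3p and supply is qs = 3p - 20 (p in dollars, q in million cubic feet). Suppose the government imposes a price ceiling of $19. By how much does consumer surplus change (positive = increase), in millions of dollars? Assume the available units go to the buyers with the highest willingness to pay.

Setting quantity demanded equal to quantity supplied, 214 - 3p = 3p - 20, gives p* = 39 and q* = 97.
The ceiling of 19 is below the equilibrium price 39, so it binds.
At p = 19: qd = 214 - 3·19 = 157 and qs = 3·19 - 20 = 37.
Consumer surplus without the control is ½ · (214/3 - 39) · 97 = 9409/6.
With the ceiling, 37 units are sold at 19 (assume they go to the highest-value buyers). The demand price at q = 37 is 59, so CS = ½ · [(214/3 - 19) + (59 - 19)] · 37 = 10249/6.
Change in consumer surplus = 10249/6 - 9409/6 = 140.

140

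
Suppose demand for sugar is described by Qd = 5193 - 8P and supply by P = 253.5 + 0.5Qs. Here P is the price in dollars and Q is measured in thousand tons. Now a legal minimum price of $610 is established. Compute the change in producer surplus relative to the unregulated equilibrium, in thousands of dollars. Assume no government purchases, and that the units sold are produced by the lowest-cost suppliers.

-13080

Rearranging supply gives Qs = 2P - 507. Equilibrium: 5193 - 8P = 2P - 507, so 5700 = 10P and P* = 570, Q* = 633.
Because the floor (610) lies above the market-clearing price, it is binding.
At P = 610: Qd = 5193 - 8·610 = 313 and Qs = 2·610 - 507 = 713.
Producer surplus without the control is ½ · (570 - 253.5) · 633 = 100172.25.
With the floor, 313 units are sold at 610. The supply price at Q = 313 is 410, so PS = ½ · [(610 - 253.5) + (610 - 410)] · 313 = 87092.25.
Change in producer surplus = 87092.25 - 100172.25 = -13080.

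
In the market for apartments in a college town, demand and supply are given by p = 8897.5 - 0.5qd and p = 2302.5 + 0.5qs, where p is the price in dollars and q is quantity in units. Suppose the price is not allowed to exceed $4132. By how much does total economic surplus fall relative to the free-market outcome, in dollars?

4310048

Rearranging demand gives qd = 17795 - 2p; rearranging supply gives qs = 2p - 4605. In a free market, 17795 - 2p = 2p - 4605 gives the equilibrium p* = 5600, q* = 6595.
Since 4132 < 5600, the ceiling is binding.
At p = 4132: qd = 17795 - 2·4132 = 9531 and qs = 2·4132 - 4605 = 3659.
Quantity traded falls to 3659. At q = 3659 the demand price is (17795 - 3659)/2 = 7068 and the supply price is (4605 + 3659)/2 = 4132.
Deadweight loss = ½ · (7068 - 4132) · (6595 - 3659) = ½ · 2936 · 2936 = 4310048.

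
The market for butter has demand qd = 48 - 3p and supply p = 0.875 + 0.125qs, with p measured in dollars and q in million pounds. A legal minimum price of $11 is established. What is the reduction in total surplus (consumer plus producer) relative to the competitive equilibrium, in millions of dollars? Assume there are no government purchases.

74.25

Rearranging supply gives qs = 8p - 7. In a free market, 48 - 3p = 8p - 7 gives the equilibrium p* = 5, q* = 33.
Because the floor (11) lies above the market-clearing price, it is binding.
At p = 11: qd = 48 - 3·11 = 15 and qs = 8·11 - 7 = 81.
Quantity traded falls to 15. At q = 15 the demand price is (48 - 15)/3 = 11 and the supply price is (7 + 15)/8 = 2.75.
Deadweight loss = ½ · (11 - 2.75) · (33 - 15) = ½ · 8.25 · 18 = 74.25.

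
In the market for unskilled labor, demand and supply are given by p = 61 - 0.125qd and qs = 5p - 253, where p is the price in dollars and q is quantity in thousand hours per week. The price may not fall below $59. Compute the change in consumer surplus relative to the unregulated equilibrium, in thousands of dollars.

-48

Rearranging demand gives qd = 488 - 8p. Setting quantity demanded equal to quantity supplied, 488 - 8p = 5p - 253, gives p* = 57 and q* = 32.
The floor of 59 is above the equilibrium price 57, so it binds.
At p = 59: qd = 488 - 8·59 = 16 and qs = 5·59 - 253 = 42.
Consumer surplus without the control is ½ · (61 - 57) · 32 = 64.
With the floor, consumers buy 16 units at 59, so CS = ½ · (61 - 59) · 16 = 16.
Change in consumer surplus = 16 - 64 = -48.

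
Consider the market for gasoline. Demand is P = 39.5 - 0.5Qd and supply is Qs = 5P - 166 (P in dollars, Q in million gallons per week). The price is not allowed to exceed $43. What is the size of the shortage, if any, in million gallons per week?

Rearranging demand gives Qd = 79 - 2P. In a free market, 79 - 2P = 5P - 166 gives the equilibrium P* = 35, Q* = 9.
Since 43 is above P* = 35, the ceiling does not bind and the free-market outcome prevails.
Since the control does not bind, there is no shortage.

0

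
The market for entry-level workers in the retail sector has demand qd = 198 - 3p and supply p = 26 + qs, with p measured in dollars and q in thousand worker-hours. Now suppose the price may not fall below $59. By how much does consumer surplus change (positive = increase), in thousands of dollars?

-76.5

Rearranging supply gives qs = p - 26. Without the control the market clears where 198 - 3p = p - 26, i.e. p* = 56 and q* = 30.
Because the floor (59) lies above the market-clearing price, it is binding.
At p = 59: qd = 198 - 3·59 = 21 and qs = 59 - 26 = 33.
Consumer surplus without the control is ½ · (66 - 56) · 30 = 150.
With the floor, consumers buy 21 units at 59, so CS = ½ · (66 - 59) · 21 = 73.5.
Change in consumer surplus = 73.5 - 150 = -76.5.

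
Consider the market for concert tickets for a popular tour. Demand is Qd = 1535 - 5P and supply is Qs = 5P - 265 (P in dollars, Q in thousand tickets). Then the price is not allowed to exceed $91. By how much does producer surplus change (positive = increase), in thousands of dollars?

Without the control the market clears where 1535 - 5P = 5P - 265, i.e. P* = 180 and Q* = 635.
The ceiling of 91 is below the equilibrium price 180, so it binds.
At P = 91: Qd = 1535 - 5·91 = 1080 and Qs = 5·91 - 265 = 190.
Producer surplus without the control is ½ · (180 - 53) · 635 = 40322.5.
With the ceiling, producers sell 190 units at 91, so PS = ½ · (91 - 53) · 190 = 3610.
Change in producer surplus = 3610 - 40322.5 = -36712.5.

-36712.5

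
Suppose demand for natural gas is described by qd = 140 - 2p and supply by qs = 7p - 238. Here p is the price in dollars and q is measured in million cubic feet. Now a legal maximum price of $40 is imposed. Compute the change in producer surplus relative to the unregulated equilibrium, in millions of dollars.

-98

In a free market, 140 - 2p = 7p - 238 gives the equilibrium p* = 42, q* = 56.
Since 40 < 42, the ceiling is binding.
At p = 40: qd = 140 - 2·40 = 60 and qs = 7·40 - 238 = 42.
Producer surplus without the control is ½ · (42 - 34) · 56 = 224.
With the ceiling, producers sell 42 units at 40, so PS = ½ · (40 - 34) · 42 = 126.
Change in producer surplus = 126 - 224 = -98.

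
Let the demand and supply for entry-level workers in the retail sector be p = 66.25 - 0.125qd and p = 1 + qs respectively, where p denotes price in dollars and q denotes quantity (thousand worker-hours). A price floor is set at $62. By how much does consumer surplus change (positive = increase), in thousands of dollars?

Rearranging demand gives qd = 530 - 8p; rearranging supply gives qs = p - 1. Without the control the market clears where 530 - 8p = p - 1, i.e. p* = 59 and q* = 58.
The floor of 62 is above the equilibrium price 59, so it binds.
At p = 62: qd = 530 - 8·62 = 34 and qs = 62 - 1 = 61.
Consumer surplus without the control is ½ · (66.25 - 59) · 58 = 210.25.
With the floor, consumers buy 34 units at 62, so CS = ½ · (66.25 - 62) · 34 = 72.25.
Change in consumer surplus = 72.25 - 210.25 = -138.

-138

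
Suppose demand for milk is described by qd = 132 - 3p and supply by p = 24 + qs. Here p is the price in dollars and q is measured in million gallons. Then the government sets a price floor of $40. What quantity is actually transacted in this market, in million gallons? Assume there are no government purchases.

Rearranging supply gives qs = p - 24. Without the control the market clears where 132 - 3p = p - 24, i.e. p* = 39 and q* = 15.
The floor of 40 is above the equilibrium price 39, so it binds.
At p = 40: qd = 132 - 3·40 = 12 and qs = 40 - 24 = 16.
The quantity actually transacted is the short side, demand: 12.

12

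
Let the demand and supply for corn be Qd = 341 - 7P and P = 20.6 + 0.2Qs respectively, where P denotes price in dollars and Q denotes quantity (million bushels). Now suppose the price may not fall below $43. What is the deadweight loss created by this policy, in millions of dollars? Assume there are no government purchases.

Rearranging supply gives Qs = 5P - 103. Without the control the market clears where 341 - 7P = 5P - 103, i.e. P* = 37 and Q* = 82.
Because the floor (43) lies above the market-clearing price, it is binding.
At P = 43: Qd = 341 - 7·43 = 40 and Qs = 5·43 - 103 = 112.
Quantity traded falls to 40. At Q = 40 the demand price is (341 - 40)/7 = 43 and the supply price is (103 + 40)/5 = 28.6.
Deadweight loss = ½ · (43 - 28.6) · (82 - 40) = ½ · 14.4 · 42 = 302.4.

302.4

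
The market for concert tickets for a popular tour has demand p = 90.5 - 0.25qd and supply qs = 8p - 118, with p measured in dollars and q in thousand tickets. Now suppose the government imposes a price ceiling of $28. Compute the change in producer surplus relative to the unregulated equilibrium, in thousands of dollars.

-1848

Rearranging demand gives qd = 362 - 4p. Setting quantity demanded equal to quantity supplied, 362 - 4p = 8p - 118, gives p* = 40 and q* = 202.
Because the ceiling (28) lies below the market-clearing price, it is binding.
At p = 28: qd = 362 - 4·28 = 250 and qs = 8·28 - 118 = 106.
Producer surplus without the control is ½ · (40 - 14.75) · 202 = 2550.25.
With the ceiling, producers sell 106 units at 28, so PS = ½ · (28 - 14.75) · 106 = 702.25.
Change in producer surplus = 702.25 - 2550.25 = -1848.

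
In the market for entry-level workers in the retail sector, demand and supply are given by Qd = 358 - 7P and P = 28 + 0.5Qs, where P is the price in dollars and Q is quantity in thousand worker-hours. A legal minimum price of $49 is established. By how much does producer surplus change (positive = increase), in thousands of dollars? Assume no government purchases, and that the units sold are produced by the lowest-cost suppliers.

-65.25

Rearranging supply gives Qs = 2P - 56. Setting quantity demanded equal to quantity supplied, 358 - 7P = 2P - 56, gives P* = 46 and Q* = 36.
The floor of 49 is above the equilibrium price 46, so it binds.
At P = 49: Qd = 358 - 7·49 = 15 and Qs = 2·49 - 56 = 42.
Producer surplus without the control is ½ · (46 - 28) · 36 = 324.
With the floor, 15 units are sold at 49. The supply price at Q = 15 is 35.5, so PS = ½ · [(49 - 28) + (49 - 35.5)] · 15 = 258.75.
Change in producer surplus = 258.75 - 324 = -65.25.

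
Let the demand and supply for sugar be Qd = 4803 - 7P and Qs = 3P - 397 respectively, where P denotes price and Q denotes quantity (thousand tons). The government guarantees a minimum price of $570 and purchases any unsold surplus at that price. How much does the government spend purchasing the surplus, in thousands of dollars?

285000

Setting quantity demanded equal to quantity supplied, 4803 - 7P = 3P - 397, gives P* = 520 and Q* = 1163.
The floor of 570 is above the equilibrium price 520, so it binds.
At P = 570: Qd = 4803 - 7·570 = 813 and Qs = 3·570 - 397 = 1313.
Surplus = Qs - Qd = 500.
Government expenditure = surplus × support price = 500 × 570 = 285000.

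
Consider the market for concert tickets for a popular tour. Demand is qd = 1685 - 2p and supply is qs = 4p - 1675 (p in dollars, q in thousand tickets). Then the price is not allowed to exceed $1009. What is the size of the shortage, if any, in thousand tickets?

0

Without the control the market clears where 1685 - 2p = 4p - 1675, i.e. p* = 560 and q* = 565.
Since 1009 is above p* = 560, the ceiling does not bind and the free-market outcome prevails.
Since the control does not bind, there is no shortage.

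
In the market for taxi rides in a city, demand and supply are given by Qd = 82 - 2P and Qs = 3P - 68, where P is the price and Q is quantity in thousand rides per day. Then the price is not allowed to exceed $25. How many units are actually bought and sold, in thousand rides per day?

7

Equilibrium: 82 - 2P = 3P - 68, so 150 = 5P and P* = 30, Q* = 22.
Because the ceiling (25) lies below the market-clearing price, it is binding.
At P = 25: Qd = 82 - 2·25 = 32 and Qs = 3·25 - 68 = 7.
The quantity actually transacted is the short side, supply: 7.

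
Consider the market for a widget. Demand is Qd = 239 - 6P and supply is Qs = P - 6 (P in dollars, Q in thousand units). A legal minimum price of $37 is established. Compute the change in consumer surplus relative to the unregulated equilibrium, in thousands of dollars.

In a free market, 239 - 6P = P - 6 gives the equilibrium P* = 35, Q* = 29.
Because the floor (37) lies above the market-clearing price, it is binding.
At P = 37: Qd = 239 - 6·37 = 17 and Qs = 37 - 6 = 31.
Consumer surplus without the control is ½ · (239/6 - 35) · 29 = 841/12.
With the floor, consumers buy 17 units at 37, so CS = ½ · (239/6 - 37) · 17 = 289/12.
Change in consumer surplus = 289/12 - 841/12 = -46.

-46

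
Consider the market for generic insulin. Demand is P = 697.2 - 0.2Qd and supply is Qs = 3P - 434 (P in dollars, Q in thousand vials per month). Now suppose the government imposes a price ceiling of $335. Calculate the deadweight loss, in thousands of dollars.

57660

Rearranging demand gives Qd = 3486 - 5P. Without the control the market clears where 3486 - 5P = 3P - 434, i.e. P* = 490 and Q* = 1036.
Since 335 < 490, the ceiling is binding.
At P = 335: Qd = 3486 - 5·335 = 1811 and Qs = 3·335 - 434 = 571.
Quantity traded falls to 571. At Q = 571 the demand price is (3486 - 571)/5 = 583 and the supply price is (434 + 571)/3 = 335.
Deadweight loss = ½ · (583 - 335) · (1036 - 571) = ½ · 248 · 465 = 57660.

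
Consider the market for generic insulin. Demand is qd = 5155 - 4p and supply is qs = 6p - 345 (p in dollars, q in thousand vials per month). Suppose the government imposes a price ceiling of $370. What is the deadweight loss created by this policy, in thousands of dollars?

Setting quantity demanded equal to quantity supplied, 5155 - 4p = 6p - 345, gives p* = 550 and q* = 2955.
Since 370 < 550, the ceiling is binding.
At p = 370: qd = 5155 - 4·370 = 3675 and qs = 6·370 - 345 = 1875.
Quantity traded falls to 1875. At q = 1875 the demand price is (5155 - 1875)/4 = 820 and the supply price is (345 + 1875)/6 = 370.
Deadweight loss = ½ · (820 - 370) · (2955 - 1875) = ½ · 450 · 1080 = 243000.

243000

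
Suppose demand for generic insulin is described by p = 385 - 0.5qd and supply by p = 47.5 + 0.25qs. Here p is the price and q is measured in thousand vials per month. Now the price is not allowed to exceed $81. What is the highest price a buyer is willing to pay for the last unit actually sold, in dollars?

Rearranging demand gives qd = 770 - 2p; rearranging supply gives qs = 4p - 190. In a free market, 770 - 2p = 4p - 190 gives the equilibrium p* = 160, q* = 450.
The ceiling of 81 is below the equilibrium price 160, so it binds.
At p = 81: qd = 770 - 2·81 = 608 and qs = 4·81 - 190 = 134.
Only 134 units reach the market. On the demand curve, the marginal buyer's willingness to pay at q = 134 is (770 - 134)/2 = 318.

318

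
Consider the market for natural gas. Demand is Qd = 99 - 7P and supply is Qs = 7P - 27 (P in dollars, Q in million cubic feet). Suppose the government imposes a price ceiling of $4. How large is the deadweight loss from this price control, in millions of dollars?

175

Without the control the market clears where 99 - 7P = 7P - 27, i.e. P* = 9 and Q* = 36.
The ceiling of 4 is below the equilibrium price 9, so it binds.
At P = 4: Qd = 99 - 7·4 = 71 and Qs = 7·4 - 27 = 1.
Quantity traded falls to 1. At Q = 1 the demand price is (99 - 1)/7 = 14 and the supply price is (27 + 1)/7 = 4.
Deadweight loss = ½ · (14 - 4) · (36 - 1) = ½ · 10 · 35 = 175.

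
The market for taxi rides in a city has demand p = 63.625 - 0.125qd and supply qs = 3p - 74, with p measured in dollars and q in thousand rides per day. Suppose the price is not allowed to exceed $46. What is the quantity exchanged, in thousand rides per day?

Rearranging demand gives qd = 509 - 8p. Setting quantity demanded equal to quantity supplied, 509 - 8p = 3p - 74, gives p* = 53 and q* = 85.
Because the ceiling (46) lies below the market-clearing price, it is binding.
At p = 46: qd = 509 - 8·46 = 141 and qs = 3·46 - 74 = 64.
The quantity actually transacted is the short side, supply: 64.

64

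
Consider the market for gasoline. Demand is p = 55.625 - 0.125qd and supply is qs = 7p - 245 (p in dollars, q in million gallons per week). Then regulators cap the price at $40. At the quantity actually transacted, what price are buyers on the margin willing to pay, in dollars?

51.25

Rearranging demand gives qd = 445 - 8p. Equilibrium: 445 - 8p = 7p - 245, so 690 = 15p and p* = 46, q* = 77.
The ceiling of 40 is below the equilibrium price 46, so it binds.
At p = 40: qd = 445 - 8·40 = 125 and qs = 7·40 - 245 = 35.
Only 35 units reach the market. On the demand curve, the marginal buyer's willingness to pay at q = 35 is (445 - 35)/8 = 51.25.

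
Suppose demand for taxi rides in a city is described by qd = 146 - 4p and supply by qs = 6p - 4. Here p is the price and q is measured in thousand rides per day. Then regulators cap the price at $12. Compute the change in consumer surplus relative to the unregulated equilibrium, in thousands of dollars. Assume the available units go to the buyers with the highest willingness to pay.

163.5

In a free market, 146 - 4p = 6p - 4 gives the equilibrium p* = 15, q* = 86.
The ceiling of 12 is below the equilibrium price 15, so it binds.
At p = 12: qd = 146 - 4·12 = 98 and qs = 6·12 - 4 = 68.
Consumer surplus without the control is ½ · (36.5 - 15) · 86 = 924.5.
With the ceiling, 68 units are sold at 12 (assume they go to the highest-value buyers). The demand price at q = 68 is 19.5, so CS = ½ · [(36.5 - 12) + (19.5 - 12)] · 68 = 1088.
Change in consumer surplus = 1088 - 924.5 = 163.5.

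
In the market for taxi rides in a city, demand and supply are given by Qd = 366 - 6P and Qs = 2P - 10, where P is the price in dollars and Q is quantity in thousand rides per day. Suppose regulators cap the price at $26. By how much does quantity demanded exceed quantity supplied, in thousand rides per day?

Setting quantity demanded equal to quantity supplied, 366 - 6P = 2P - 10, gives P* = 47 and Q* = 84.
The ceiling of 26 is below the equilibrium price 47, so it binds.
At P = 26: Qd = 366 - 6·26 = 210 and Qs = 2·26 - 10 = 42.
Shortage = Qd - Qs = 210 - 42 = 168.

168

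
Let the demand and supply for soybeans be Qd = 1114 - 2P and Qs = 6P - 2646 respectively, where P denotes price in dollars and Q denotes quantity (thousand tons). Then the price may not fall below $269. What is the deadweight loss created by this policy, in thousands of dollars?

0

Without the control the market clears where 1114 - 2P = 6P - 2646, i.e. P* = 470 and Q* = 174.
Since 269 is below P* = 470, the floor does not bind and the free-market outcome prevails.
Since the control does not bind, no trades are prevented and deadweight loss is zero.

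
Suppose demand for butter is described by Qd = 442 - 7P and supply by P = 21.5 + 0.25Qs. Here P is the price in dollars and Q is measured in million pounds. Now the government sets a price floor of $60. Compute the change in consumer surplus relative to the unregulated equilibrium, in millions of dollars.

Rearranging supply gives Qs = 4P - 86. Without the control the market clears where 442 - 7P = 4P - 86, i.e. P* = 48 and Q* = 106.
Because the floor (60) lies above the market-clearing price, it is binding.
At P = 60: Qd = 442 - 7·60 = 22 and Qs = 4·60 - 86 = 154.
Consumer surplus without the control is ½ · (442/7 - 48) · 106 = 5618/7.
With the floor, consumers buy 22 units at 60, so CS = ½ · (442/7 - 60) · 22 = 242/7.
Change in consumer surplus = 242/7 - 5618/7 = -768.

-768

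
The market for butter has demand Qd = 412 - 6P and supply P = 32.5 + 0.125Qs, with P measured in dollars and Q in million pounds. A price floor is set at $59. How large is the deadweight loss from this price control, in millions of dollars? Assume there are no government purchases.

Rearranging supply gives Qs = 8P - 260. Without the control the market clears where 412 - 6P = 8P - 260, i.e. P* = 48 and Q* = 124.
Since 59 > 48, the floor is binding.
At P = 59: Qd = 412 - 6·59 = 58 and Qs = 8·59 - 260 = 212.
Quantity traded falls to 58. At Q = 58 the demand price is (412 - 58)/6 = 59 and the supply price is (260 + 58)/8 = 39.75.
Deadweight loss = ½ · (59 - 39.75) · (124 - 58) = ½ · 19.25 · 66 = 635.25.

635.25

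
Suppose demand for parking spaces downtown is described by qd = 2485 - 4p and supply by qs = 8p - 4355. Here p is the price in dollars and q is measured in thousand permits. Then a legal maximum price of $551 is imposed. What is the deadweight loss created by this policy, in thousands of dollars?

Equilibrium: 2485 - 4p = 8p - 4355, so 6840 = 12p and p* = 570, q* = 205.
Since 551 < 570, the ceiling is binding.
At p = 551: qd = 2485 - 4·551 = 281 and qs = 8·551 - 4355 = 53.
Quantity traded falls to 53. At q = 53 the demand price is (2485 - 53)/4 = 608 and the supply price is (4355 + 53)/8 = 551.
Deadweight loss = ½ · (608 - 551) · (205 - 53) = ½ · 57 · 152 = 4332.

4332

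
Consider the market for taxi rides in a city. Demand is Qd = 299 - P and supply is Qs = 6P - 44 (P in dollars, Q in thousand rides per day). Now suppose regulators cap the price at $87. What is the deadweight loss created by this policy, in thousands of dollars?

Setting quantity demanded equal to quantity supplied, 299 - P = 6P - 44, gives P* = 49 and Q* = 250.
The ceiling of 87 is above the equilibrium price 49, so it is not binding; the market clears at P* = 49, Q* = 250.
Since the control does not bind, no trades are prevented and deadweight loss is zero.

0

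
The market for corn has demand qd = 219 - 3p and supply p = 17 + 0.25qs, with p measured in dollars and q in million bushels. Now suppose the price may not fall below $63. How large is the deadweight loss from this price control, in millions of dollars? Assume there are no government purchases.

1270.5

Rearranging supply gives qs = 4p - 68. Setting quantity demanded equal to quantity supplied, 219 - 3p = 4p - 68, gives p* = 41 and q* = 96.
Since 63 > 41, the floor is binding.
At p = 63: qd = 219 - 3·63 = 30 and qs = 4·63 - 68 = 184.
Quantity traded falls to 30. At q = 30 the demand price is (219 - 30)/3 = 63 and the supply price is (68 + 30)/4 = 24.5.
Deadweight loss = ½ · (63 - 24.5) · (96 - 30) = ½ · 38.5 · 66 = 1270.5.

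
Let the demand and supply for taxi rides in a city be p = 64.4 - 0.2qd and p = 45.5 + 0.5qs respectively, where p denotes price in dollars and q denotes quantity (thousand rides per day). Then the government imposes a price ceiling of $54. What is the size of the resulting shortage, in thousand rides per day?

Rearranging demand gives qd = 322 - 5p; rearranging supply gives qs = 2p - 91. Setting quantity demanded equal to quantity supplied, 322 - 5p = 2p - 91, gives p* = 59 and q* = 27.
Because the ceiling (54) lies below the market-clearing price, it is binding.
At p = 54: qd = 322 - 5·54 = 52 and qs = 2·54 - 91 = 17.
Shortage = qd - qs = 52 - 17 = 35.

35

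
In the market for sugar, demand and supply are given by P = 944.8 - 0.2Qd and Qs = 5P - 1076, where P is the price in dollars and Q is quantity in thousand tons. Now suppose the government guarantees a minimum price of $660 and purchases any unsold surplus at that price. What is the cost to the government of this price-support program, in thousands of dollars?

Rearranging demand gives Qd = 4724 - 5P. Setting quantity demanded equal to quantity supplied, 4724 - 5P = 5P - 1076, gives P* = 580 and Q* = 1824.
The floor of 660 is above the equilibrium price 580, so it binds.
At P = 660: Qd = 4724 - 5·660 = 1424 and Qs = 5·660 - 1076 = 2224.
Surplus = Qs - Qd = 800.
Government expenditure = surplus × support price = 800 × 660 = 528000.

528000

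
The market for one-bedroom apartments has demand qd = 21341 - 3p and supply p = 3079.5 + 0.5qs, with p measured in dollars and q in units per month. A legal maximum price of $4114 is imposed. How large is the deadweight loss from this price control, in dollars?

Rearranging supply gives qs = 2p - 6159. In a free market, 21341 - 3p = 2p - 6159 gives the equilibrium p* = 5500, q* = 4841.
The ceiling of 4114 is below the equilibrium price 5500, so it binds.
At p = 4114: qd = 21341 - 3·4114 = 8999 and qs = 2·4114 - 6159 = 2069.
Quantity traded falls to 2069. At q = 2069 the demand price is (21341 - 2069)/3 = 6424 and the supply price is (6159 + 2069)/2 = 4114.
Deadweight loss = ½ · (6424 - 4114) · (4841 - 2069) = ½ · 2310 · 2772 = 3201660.

3201660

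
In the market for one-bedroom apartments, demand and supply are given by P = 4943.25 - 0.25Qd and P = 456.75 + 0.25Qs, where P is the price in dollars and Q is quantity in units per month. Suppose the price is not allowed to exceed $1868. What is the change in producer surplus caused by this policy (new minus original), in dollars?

-6081088

Rearranging demand gives Qd = 19773 - 4P; rearranging supply gives Qs = 4P - 1827. Equilibrium: 19773 - 4P = 4P - 1827, so 21600 = 8P and P* = 2700, Q* = 8973.
Since 1868 < 2700, the ceiling is binding.
At P = 1868: Qd = 19773 - 4·1868 = 12301 and Qs = 4·1868 - 1827 = 5645.
Producer surplus without the control is ½ · (2700 - 456.75) · 8973 = 10064341.125.
With the ceiling, producers sell 5645 units at 1868, so PS = ½ · (1868 - 456.75) · 5645 = 3983253.125.
Change in producer surplus = 3983253.125 - 10064341.125 = -6081088.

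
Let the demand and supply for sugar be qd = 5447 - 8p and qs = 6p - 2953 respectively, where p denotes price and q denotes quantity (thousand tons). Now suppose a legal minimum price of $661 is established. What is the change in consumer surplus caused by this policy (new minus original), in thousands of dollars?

In a free market, 5447 - 8p = 6p - 2953 gives the equilibrium p* = 600, q* = 647.
Because the floor (661) lies above the market-clearing price, it is binding.
At p = 661: qd = 5447 - 8·661 = 159 and qs = 6·661 - 2953 = 1013.
Consumer surplus without the control is ½ · (680.875 - 600) · 647 = 26163.0625.
With the floor, consumers buy 159 units at 661, so CS = ½ · (680.875 - 661) · 159 = 1580.0625.
Change in consumer surplus = 1580.0625 - 26163.0625 = -24583.

-24583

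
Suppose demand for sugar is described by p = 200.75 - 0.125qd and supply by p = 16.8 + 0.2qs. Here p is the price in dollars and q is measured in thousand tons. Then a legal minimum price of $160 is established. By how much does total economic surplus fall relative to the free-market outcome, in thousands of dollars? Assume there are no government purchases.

Rearranging demand gives qd = 1606 - 8p; rearranging supply gives qs = 5p - 84. Equilibrium: 1606 - 8p = 5p - 84, so 1690 = 13p and p* = 130, q* = 566.
The floor of 160 is above the equilibrium price 130, so it binds.
At p = 160: qd = 1606 - 8·160 = 326 and qs = 5·160 - 84 = 716.
Quantity traded falls to 326. At q = 326 the demand price is (1606 - 326)/8 = 160 and the supply price is (84 + 326)/5 = 82.
Deadweight loss = ½ · (160 - 82) · (566 - 326) = ½ · 78 · 240 = 9360.

9360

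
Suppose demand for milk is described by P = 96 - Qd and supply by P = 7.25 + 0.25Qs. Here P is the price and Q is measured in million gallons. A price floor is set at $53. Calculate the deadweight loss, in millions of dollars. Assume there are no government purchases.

Rearranging demand gives Qd = 96 - P; rearranging supply gives Qs = 4P - 29. Without the control the market clears where 96 - P = 4P - 29, i.e. P* = 25 and Q* = 71.
The floor of 53 is above the equilibrium price 25, so it binds.
At P = 53: Qd = 96 - 53 = 43 and Qs = 4·53 - 29 = 183.
Quantity traded falls to 43. At Q = 43 the demand price is 96 - 43 = 53 and the supply price is (29 + 43)/4 = 18.
Deadweight loss = ½ · (53 - 18) · (71 - 43) = ½ · 35 · 28 = 490.

490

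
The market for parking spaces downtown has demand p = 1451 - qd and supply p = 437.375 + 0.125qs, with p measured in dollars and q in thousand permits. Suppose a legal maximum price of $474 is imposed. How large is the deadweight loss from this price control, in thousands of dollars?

207936

Rearranging demand gives qd = 1451 - p; rearranging supply gives qs = 8p - 3499. Equilibrium: 1451 - p = 8p - 3499, so 4950 = 9p and p* = 550, q* = 901.
Because the ceiling (474) lies below the market-clearing price, it is binding.
At p = 474: qd = 1451 - 474 = 977 and qs = 8·474 - 3499 = 293.
Quantity traded falls to 293. At q = 293 the demand price is 1451 - 293 = 1158 and the supply price is (3499 + 293)/8 = 474.
Deadweight loss = ½ · (1158 - 474) · (901 - 293) = ½ · 684 · 608 = 207936.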